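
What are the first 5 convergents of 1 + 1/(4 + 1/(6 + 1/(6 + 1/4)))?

Using the convergent recurrence p_i = a_i*p_{i-1} + p_{i-2}, q_i = a_i*q_{i-1} + q_{i-2} with p_{-2}=0, p_{-1}=1, q_{-2}=1, q_{-1}=0:
  i=0: a_0=1, p_0 = 1*1 + 0 = 1, q_0 = 1*0 + 1 = 1.
  i=1: a_1=4, p_1 = 4*1 + 1 = 5, q_1 = 4*1 + 0 = 4.
  i=2: a_2=6, p_2 = 6*5 + 1 = 31, q_2 = 6*4 + 1 = 25.
  i=3: a_3=6, p_3 = 6*31 + 5 = 191, q_3 = 6*25 + 4 = 154.
  i=4: a_4=4, p_4 = 4*191 + 31 = 795, q_4 = 4*154 + 25 = 641.

1/1, 5/4, 31/25, 191/154, 795/641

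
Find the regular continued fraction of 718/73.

[9; 1, 5, 12]

Run the Euclidean algorithm on 718 and 73; the successive quotients are the partial quotients a_0, a_1, ... (each step inverts the fractional part left over by the previous one):
  718 = 9*73 + 61, so a_0 = 9.
  73 = 1*61 + 12, so a_1 = 1.
  61 = 5*12 + 1, so a_2 = 5.
  12 = 12*1 + 0, so a_3 = 12.
The remainder reaches 0 after 4 divisions, so the expansion has 4 partial quotients, read off in order.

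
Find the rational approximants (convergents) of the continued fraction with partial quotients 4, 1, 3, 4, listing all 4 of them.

Using the convergent recurrence p_i = a_i*p_{i-1} + p_{i-2}, q_i = a_i*q_{i-1} + q_{i-2} with p_{-2}=0, p_{-1}=1, q_{-2}=1, q_{-1}=0:
  i=0: a_0=4, p_0 = 4*1 + 0 = 4, q_0 = 4*0 + 1 = 1.
  i=1: a_1=1, p_1 = 1*4 + 1 = 5, q_1 = 1*1 + 0 = 1.
  i=2: a_2=3, p_2 = 3*5 + 4 = 19, q_2 = 3*1 + 1 = 4.
  i=3: a_3=4, p_3 = 4*19 + 5 = 81, q_3 = 4*4 + 1 = 17.

4/1, 5/1, 19/4, 81/17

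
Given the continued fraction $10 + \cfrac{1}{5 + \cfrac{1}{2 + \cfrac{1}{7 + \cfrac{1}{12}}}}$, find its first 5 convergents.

Using the convergent recurrence p_i = a_i*p_{i-1} + p_{i-2}, q_i = a_i*q_{i-1} + q_{i-2} with p_{-2}=0, p_{-1}=1, q_{-2}=1, q_{-1}=0:
  i=0: a_0=10, p_0 = 10*1 + 0 = 10, q_0 = 10*0 + 1 = 1.
  i=1: a_1=5, p_1 = 5*10 + 1 = 51, q_1 = 5*1 + 0 = 5.
  i=2: a_2=2, p_2 = 2*51 + 10 = 112, q_2 = 2*5 + 1 = 11.
  i=3: a_3=7, p_3 = 7*112 + 51 = 835, q_3 = 7*11 + 5 = 82.
  i=4: a_4=12, p_4 = 12*835 + 112 = 10132, q_4 = 12*82 + 11 = 995.

10/1, 51/5, 112/11, 835/82, 10132/995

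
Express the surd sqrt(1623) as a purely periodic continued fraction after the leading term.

Write x_i = (sqrt(1623) + m_i)/d_i with (m_0, d_0) = (0, 1). a_0 = floor(sqrt(1623)) = 40, since 40^2 = 1600 <= 1623 < 1681 = 41^2.
Iterate m_{i+1} = d_i*a_i - m_i, d_{i+1} = (1623 - m_{i+1}^2)/d_i, a_{i+1} = floor((a_0 + m_{i+1})/d_{i+1}):
  m_1 = 1*40 - 0 = 40, d_1 = (1623 - 40^2)/1 = 23/1 = 23, a_1 = floor((40 + 40)/23) = 3.
  m_2 = 23*3 - 40 = 29, d_2 = (1623 - 29^2)/23 = 782/23 = 34, a_2 = floor((40 + 29)/34) = 2.
  m_3 = 34*2 - 29 = 39, d_3 = (1623 - 39^2)/34 = 102/34 = 3, a_3 = floor((40 + 39)/3) = 26.
  m_4 = 3*26 - 39 = 39, d_4 = (1623 - 39^2)/3 = 102/3 = 34, a_4 = floor((40 + 39)/34) = 2.
  m_5 = 34*2 - 39 = 29, d_5 = (1623 - 29^2)/34 = 782/34 = 23, a_5 = floor((40 + 29)/23) = 3.
  m_6 = 23*3 - 29 = 40, d_6 = (1623 - 40^2)/23 = 23/23 = 1, a_6 = floor((40 + 40)/1) = 80.
  m_7 = 1*80 - 40 = 40, d_7 = (1623 - 40^2)/1 = 23/1 = 23: (m_7, d_7) = (m_1, d_1) = (40, 23), so from here the quotients repeat a_1, ..., a_6; the period length is 6.
Hence the expansion of sqrt(1623) is a_0 = 40 followed by the repeating block 3, 2, 26, 2, 3, 80 (period 6).

[40; (3, 2, 26, 2, 3, 80)]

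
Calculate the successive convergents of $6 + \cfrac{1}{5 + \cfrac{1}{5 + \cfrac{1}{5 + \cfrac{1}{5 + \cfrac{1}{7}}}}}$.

6/1, 31/5, 161/26, 836/135, 4341/701, 31223/5042

Using the convergent recurrence p_i = a_i*p_{i-1} + p_{i-2}, q_i = a_i*q_{i-1} + q_{i-2} with p_{-2}=0, p_{-1}=1, q_{-2}=1, q_{-1}=0:
  i=0: a_0=6, p_0 = 6*1 + 0 = 6, q_0 = 6*0 + 1 = 1.
  i=1: a_1=5, p_1 = 5*6 + 1 = 31, q_1 = 5*1 + 0 = 5.
  i=2: a_2=5, p_2 = 5*31 + 6 = 161, q_2 = 5*5 + 1 = 26.
  i=3: a_3=5, p_3 = 5*161 + 31 = 836, q_3 = 5*26 + 5 = 135.
  i=4: a_4=5, p_4 = 5*836 + 161 = 4341, q_4 = 5*135 + 26 = 701.
  i=5: a_5=7, p_5 = 7*4341 + 836 = 31223, q_5 = 7*701 + 135 = 5042.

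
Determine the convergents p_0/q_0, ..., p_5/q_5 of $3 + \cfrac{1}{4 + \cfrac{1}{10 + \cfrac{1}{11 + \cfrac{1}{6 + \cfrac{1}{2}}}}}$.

3/1, 13/4, 133/41, 1476/455, 8989/2771, 19454/5997

Using the convergent recurrence p_i = a_i*p_{i-1} + p_{i-2}, q_i = a_i*q_{i-1} + q_{i-2} with p_{-2}=0, p_{-1}=1, q_{-2}=1, q_{-1}=0:
  i=0: a_0=3, p_0 = 3*1 + 0 = 3, q_0 = 3*0 + 1 = 1.
  i=1: a_1=4, p_1 = 4*3 + 1 = 13, q_1 = 4*1 + 0 = 4.
  i=2: a_2=10, p_2 = 10*13 + 3 = 133, q_2 = 10*4 + 1 = 41.
  i=3: a_3=11, p_3 = 11*133 + 13 = 1476, q_3 = 11*41 + 4 = 455.
  i=4: a_4=6, p_4 = 6*1476 + 133 = 8989, q_4 = 6*455 + 41 = 2771.
  i=5: a_5=2, p_5 = 2*8989 + 1476 = 19454, q_5 = 2*2771 + 455 = 5997.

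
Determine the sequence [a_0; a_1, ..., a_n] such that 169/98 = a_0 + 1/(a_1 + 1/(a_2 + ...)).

[1; 1, 2, 1, 1, 1, 2, 3]

Run the Euclidean algorithm on 169 and 98; the successive quotients are the partial quotients a_0, a_1, ... (each step inverts the fractional part left over by the previous one):
  169 = 1*98 + 71, so a_0 = 1.
  98 = 1*71 + 27, so a_1 = 1.
  71 = 2*27 + 17, so a_2 = 2.
  27 = 1*17 + 10, so a_3 = 1.
  17 = 1*10 + 7, so a_4 = 1.
  10 = 1*7 + 3, so a_5 = 1.
  7 = 2*3 + 1, so a_6 = 2.
  3 = 3*1 + 0, so a_7 = 3.
The remainder reaches 0 after 8 divisions, so the expansion has 8 partial quotients, read off in order.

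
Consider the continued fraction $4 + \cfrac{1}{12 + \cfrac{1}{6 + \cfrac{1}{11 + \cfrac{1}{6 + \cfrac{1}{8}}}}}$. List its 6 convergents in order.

4/1, 49/12, 298/73, 3327/815, 20260/4963, 165407/40519

Using the convergent recurrence p_i = a_i*p_{i-1} + p_{i-2}, q_i = a_i*q_{i-1} + q_{i-2} with p_{-2}=0, p_{-1}=1, q_{-2}=1, q_{-1}=0:
  i=0: a_0=4, p_0 = 4*1 + 0 = 4, q_0 = 4*0 + 1 = 1.
  i=1: a_1=12, p_1 = 12*4 + 1 = 49, q_1 = 12*1 + 0 = 12.
  i=2: a_2=6, p_2 = 6*49 + 4 = 298, q_2 = 6*12 + 1 = 73.
  i=3: a_3=11, p_3 = 11*298 + 49 = 3327, q_3 = 11*73 + 12 = 815.
  i=4: a_4=6, p_4 = 6*3327 + 298 = 20260, q_4 = 6*815 + 73 = 4963.
  i=5: a_5=8, p_5 = 8*20260 + 3327 = 165407, q_5 = 8*4963 + 815 = 40519.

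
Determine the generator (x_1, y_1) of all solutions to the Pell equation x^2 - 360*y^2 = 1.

(x, y) = (19, 1)

First expand sqrt(360) as a continued fraction. With x_i = (sqrt(360) + m_i)/d_i and (m_0, d_0) = (0, 1): a_0 = floor(sqrt(360)) = 18, since 18^2 = 324 <= 360 < 361 = 19^2.
Iterate m_{i+1} = d_i*a_i - m_i, d_{i+1} = (360 - m_{i+1}^2)/d_i, a_{i+1} = floor((a_0 + m_{i+1})/d_{i+1}):
  m_1 = 1*18 - 0 = 18, d_1 = (360 - 18^2)/1 = 36/1 = 36, a_1 = floor((18 + 18)/36) = 1.
  m_2 = 36*1 - 18 = 18, d_2 = (360 - 18^2)/36 = 36/36 = 1, a_2 = floor((18 + 18)/1) = 36.
  m_3 = 1*36 - 18 = 18, d_3 = (360 - 18^2)/1 = 36/1 = 36: (m_3, d_3) = (m_1, d_1) = (18, 36), so from here the quotients repeat a_1, a_2; the period length is 2.
So sqrt(360) = [18; (1, 36)] with period length k = 2.
k is even, so the fundamental solution of x^2 - 360y^2 = 1 is (p_{k-1}, q_{k-1}) = (p_1, q_1); compute convergents through index 1.
Convergents (p_i = a_i*p_{i-1} + p_{i-2}, q_i = a_i*q_{i-1} + q_{i-2} with p_{-2}=0, p_{-1}=1, q_{-2}=1, q_{-1}=0):
  i=0: a_0=18, p_0 = 18*1 + 0 = 18, q_0 = 18*0 + 1 = 1.
  i=1: a_1=1, p_1 = 1*18 + 1 = 19, q_1 = 1*1 + 0 = 1.
Check: 19^2 - 360*1^2 = 361 - 360 = 1, so (x, y) = (19, 1) solves the equation, and by the theorem it is the least positive solution.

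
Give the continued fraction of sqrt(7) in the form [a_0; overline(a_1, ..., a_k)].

[2; overline(1, 1, 1, 4)]

Write x_i = (sqrt(7) + m_i)/d_i with (m_0, d_0) = (0, 1). a_0 = floor(sqrt(7)) = 2, since 2^2 = 4 <= 7 < 9 = 3^2.
Iterate m_{i+1} = d_i*a_i - m_i, d_{i+1} = (7 - m_{i+1}^2)/d_i, a_{i+1} = floor((a_0 + m_{i+1})/d_{i+1}):
  m_1 = 1*2 - 0 = 2, d_1 = (7 - 2^2)/1 = 3/1 = 3, a_1 = floor((2 + 2)/3) = 1.
  m_2 = 3*1 - 2 = 1, d_2 = (7 - 1^2)/3 = 6/3 = 2, a_2 = floor((2 + 1)/2) = 1.
  m_3 = 2*1 - 1 = 1, d_3 = (7 - 1^2)/2 = 6/2 = 3, a_3 = floor((2 + 1)/3) = 1.
  m_4 = 3*1 - 1 = 2, d_4 = (7 - 2^2)/3 = 3/3 = 1, a_4 = floor((2 + 2)/1) = 4.
  m_5 = 1*4 - 2 = 2, d_5 = (7 - 2^2)/1 = 3/1 = 3: (m_5, d_5) = (m_1, d_1) = (2, 3), so from here the quotients repeat a_1, ..., a_4; the period length is 4.
Hence the expansion of sqrt(7) is a_0 = 2 followed by the repeating block 1, 1, 1, 4 (period 4).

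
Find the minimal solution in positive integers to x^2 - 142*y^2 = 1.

(x, y) = (143, 12)

First expand sqrt(142) as a continued fraction. With x_i = (sqrt(142) + m_i)/d_i and (m_0, d_0) = (0, 1): a_0 = floor(sqrt(142)) = 11, since 11^2 = 121 <= 142 < 144 = 12^2.
Iterate m_{i+1} = d_i*a_i - m_i, d_{i+1} = (142 - m_{i+1}^2)/d_i, a_{i+1} = floor((a_0 + m_{i+1})/d_{i+1}):
  m_1 = 1*11 - 0 = 11, d_1 = (142 - 11^2)/1 = 21/1 = 21, a_1 = floor((11 + 11)/21) = 1.
  m_2 = 21*1 - 11 = 10, d_2 = (142 - 10^2)/21 = 42/21 = 2, a_2 = floor((11 + 10)/2) = 10.
  m_3 = 2*10 - 10 = 10, d_3 = (142 - 10^2)/2 = 42/2 = 21, a_3 = floor((11 + 10)/21) = 1.
  m_4 = 21*1 - 10 = 11, d_4 = (142 - 11^2)/21 = 21/21 = 1, a_4 = floor((11 + 11)/1) = 22.
  m_5 = 1*22 - 11 = 11, d_5 = (142 - 11^2)/1 = 21/1 = 21: (m_5, d_5) = (m_1, d_1) = (11, 21), so from here the quotients repeat a_1, ..., a_4; the period length is 4.
So sqrt(142) = [11; (1, 10, 1, 22)] with period length k = 4.
k is even, so the fundamental solution of x^2 - 142y^2 = 1 is (p_{k-1}, q_{k-1}) = (p_3, q_3); compute convergents through index 3.
Convergents (p_i = a_i*p_{i-1} + p_{i-2}, q_i = a_i*q_{i-1} + q_{i-2} with p_{-2}=0, p_{-1}=1, q_{-2}=1, q_{-1}=0):
  i=0: a_0=11, p_0 = 11*1 + 0 = 11, q_0 = 11*0 + 1 = 1.
  i=1: a_1=1, p_1 = 1*11 + 1 = 12, q_1 = 1*1 + 0 = 1.
  i=2: a_2=10, p_2 = 10*12 + 11 = 131, q_2 = 10*1 + 1 = 11.
  i=3: a_3=1, p_3 = 1*131 + 12 = 143, q_3 = 1*11 + 1 = 12.
Check: 143^2 - 142*12^2 = 20449 - 20448 = 1, so (x, y) = (143, 12) solves the equation, and by the theorem it is the least positive solution.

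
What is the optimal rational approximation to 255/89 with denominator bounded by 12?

Expand x = 255/89 as a continued fraction with the Euclidean algorithm:
  255 = 2*89 + 77, so a_0 = 2.
  89 = 1*77 + 12, so a_1 = 1.
  77 = 6*12 + 5, so a_2 = 6.
  12 = 2*5 + 2, so a_3 = 2.
  5 = 2*2 + 1, so a_4 = 2.
  2 = 2*1 + 0, so a_5 = 2.
so x = [2; 1, 6, 2, 2, 2].
Convergents (p_i = a_i*p_{i-1} + p_{i-2}, q_i = a_i*q_{i-1} + q_{i-2} with p_{-2}=0, p_{-1}=1, q_{-2}=1, q_{-1}=0), until the denominator exceeds 12:
  i=0: a_0=2, p_0 = 2*1 + 0 = 2, q_0 = 2*0 + 1 = 1.
  i=1: a_1=1, p_1 = 1*2 + 1 = 3, q_1 = 1*1 + 0 = 1.
  i=2: a_2=6, p_2 = 6*3 + 2 = 20, q_2 = 6*1 + 1 = 7.
  i=3: a_3=2, p_3 = 2*20 + 3 = 43, q_3 = 2*7 + 1 = 15.
q_3 = 15 > 12, so the last convergent with denominator <= 12 is p_2/q_2 = 20/7.
The closest fraction with denominator <= 12 is either p_2/q_2 or the intermediate fraction (k*p_2 + p_1)/(k*q_2 + q_1) with the largest k >= 1 whose denominator stays <= 12; these approach x as k grows, and every other convergent or intermediate fraction in range is farther away.
Largest k: floor((12 - q_1)/q_2) = floor((12 - 1)/7) = 1.
That gives (1*20 + 3)/(1*7 + 1) = 23/8.
Compare the errors: |x - 20/7| = |255*7 - 20*89|/(89*7) = 5/623, and |x - 23/8| = |255*8 - 23*89|/(89*8) = 7/712.
Cross-multiplying, 5*712 = 3560 < 4361 = 7*623, so 5/623 is smaller: the convergent 20/7 is closer to x than 23/8.

20/7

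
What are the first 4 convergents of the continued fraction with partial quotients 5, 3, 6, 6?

5/1, 16/3, 101/19, 622/117

Using the convergent recurrence p_i = a_i*p_{i-1} + p_{i-2}, q_i = a_i*q_{i-1} + q_{i-2} with p_{-2}=0, p_{-1}=1, q_{-2}=1, q_{-1}=0:
  i=0: a_0=5, p_0 = 5*1 + 0 = 5, q_0 = 5*0 + 1 = 1.
  i=1: a_1=3, p_1 = 3*5 + 1 = 16, q_1 = 3*1 + 0 = 3.
  i=2: a_2=6, p_2 = 6*16 + 5 = 101, q_2 = 6*3 + 1 = 19.
  i=3: a_3=6, p_3 = 6*101 + 16 = 622, q_3 = 6*19 + 3 = 117.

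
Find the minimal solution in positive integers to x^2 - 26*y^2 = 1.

First expand sqrt(26) as a continued fraction. With x_i = (sqrt(26) + m_i)/d_i and (m_0, d_0) = (0, 1): a_0 = floor(sqrt(26)) = 5, since 5^2 = 25 <= 26 < 36 = 6^2.
Iterate m_{i+1} = d_i*a_i - m_i, d_{i+1} = (26 - m_{i+1}^2)/d_i, a_{i+1} = floor((a_0 + m_{i+1})/d_{i+1}):
  m_1 = 1*5 - 0 = 5, d_1 = (26 - 5^2)/1 = 1/1 = 1, a_1 = floor((5 + 5)/1) = 10.
  m_2 = 1*10 - 5 = 5, d_2 = (26 - 5^2)/1 = 1/1 = 1: (m_2, d_2) = (m_1, d_1) = (5, 1), so from here the quotient a_1 repeats; the period length is 1.
So sqrt(26) = [5; (10)] with period length k = 1.
k is odd, so (p_{k-1}, q_{k-1}) only solves x^2 - 26y^2 = -1 and the fundamental solution of x^2 - 26y^2 = 1 is (p_{2k-1}, q_{2k-1}) = (p_1, q_1); compute convergents through index 1, running through the period twice.
Convergents (p_i = a_i*p_{i-1} + p_{i-2}, q_i = a_i*q_{i-1} + q_{i-2} with p_{-2}=0, p_{-1}=1, q_{-2}=1, q_{-1}=0):
  i=0: a_0=5, p_0 = 5*1 + 0 = 5, q_0 = 5*0 + 1 = 1.
  i=1: a_1=10, p_1 = 10*5 + 1 = 51, q_1 = 10*1 + 0 = 10.
Indeed p_0^2 - 26*q_0^2 = 25 - 26 = -1, not +1.
Check: 51^2 - 26*10^2 = 2601 - 2600 = 1, so (x, y) = (51, 10) solves the equation, and by the theorem it is the least positive solution.

(x, y) = (51, 10)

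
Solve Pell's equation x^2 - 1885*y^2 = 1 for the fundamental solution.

First expand sqrt(1885) as a continued fraction. With x_i = (sqrt(1885) + m_i)/d_i and (m_0, d_0) = (0, 1): a_0 = floor(sqrt(1885)) = 43, since 43^2 = 1849 <= 1885 < 1936 = 44^2.
Iterate m_{i+1} = d_i*a_i - m_i, d_{i+1} = (1885 - m_{i+1}^2)/d_i, a_{i+1} = floor((a_0 + m_{i+1})/d_{i+1}):
  m_1 = 1*43 - 0 = 43, d_1 = (1885 - 43^2)/1 = 36/1 = 36, a_1 = floor((43 + 43)/36) = 2.
  m_2 = 36*2 - 43 = 29, d_2 = (1885 - 29^2)/36 = 1044/36 = 29, a_2 = floor((43 + 29)/29) = 2.
  m_3 = 29*2 - 29 = 29, d_3 = (1885 - 29^2)/29 = 1044/29 = 36, a_3 = floor((43 + 29)/36) = 2.
  m_4 = 36*2 - 29 = 43, d_4 = (1885 - 43^2)/36 = 36/36 = 1, a_4 = floor((43 + 43)/1) = 86.
  m_5 = 1*86 - 43 = 43, d_5 = (1885 - 43^2)/1 = 36/1 = 36: (m_5, d_5) = (m_1, d_1) = (43, 36), so from here the quotients repeat a_1, ..., a_4; the period length is 4.
So sqrt(1885) = [43; (2, 2, 2, 86)] with period length k = 4.
k is even, so the fundamental solution of x^2 - 1885y^2 = 1 is (p_{k-1}, q_{k-1}) = (p_3, q_3); compute convergents through index 3.
Convergents (p_i = a_i*p_{i-1} + p_{i-2}, q_i = a_i*q_{i-1} + q_{i-2} with p_{-2}=0, p_{-1}=1, q_{-2}=1, q_{-1}=0):
  i=0: a_0=43, p_0 = 43*1 + 0 = 43, q_0 = 43*0 + 1 = 1.
  i=1: a_1=2, p_1 = 2*43 + 1 = 87, q_1 = 2*1 + 0 = 2.
  i=2: a_2=2, p_2 = 2*87 + 43 = 217, q_2 = 2*2 + 1 = 5.
  i=3: a_3=2, p_3 = 2*217 + 87 = 521, q_3 = 2*5 + 2 = 12.
Check: 521^2 - 1885*12^2 = 271441 - 271440 = 1, so (x, y) = (521, 12) solves the equation, and by the theorem it is the least positive solution.

(x, y) = (521, 12)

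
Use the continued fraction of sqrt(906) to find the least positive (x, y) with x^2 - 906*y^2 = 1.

First expand sqrt(906) as a continued fraction. With x_i = (sqrt(906) + m_i)/d_i and (m_0, d_0) = (0, 1): a_0 = floor(sqrt(906)) = 30, since 30^2 = 900 <= 906 < 961 = 31^2.
Iterate m_{i+1} = d_i*a_i - m_i, d_{i+1} = (906 - m_{i+1}^2)/d_i, a_{i+1} = floor((a_0 + m_{i+1})/d_{i+1}):
  m_1 = 1*30 - 0 = 30, d_1 = (906 - 30^2)/1 = 6/1 = 6, a_1 = floor((30 + 30)/6) = 10.
  m_2 = 6*10 - 30 = 30, d_2 = (906 - 30^2)/6 = 6/6 = 1, a_2 = floor((30 + 30)/1) = 60.
  m_3 = 1*60 - 30 = 30, d_3 = (906 - 30^2)/1 = 6/1 = 6: (m_3, d_3) = (m_1, d_1) = (30, 6), so from here the quotients repeat a_1, a_2; the period length is 2.
So sqrt(906) = [30; (10, 60)] with period length k = 2.
k is even, so the fundamental solution of x^2 - 906y^2 = 1 is (p_{k-1}, q_{k-1}) = (p_1, q_1); compute convergents through index 1.
Convergents (p_i = a_i*p_{i-1} + p_{i-2}, q_i = a_i*q_{i-1} + q_{i-2} with p_{-2}=0, p_{-1}=1, q_{-2}=1, q_{-1}=0):
  i=0: a_0=30, p_0 = 30*1 + 0 = 30, q_0 = 30*0 + 1 = 1.
  i=1: a_1=10, p_1 = 10*30 + 1 = 301, q_1 = 10*1 + 0 = 10.
Check: 301^2 - 906*10^2 = 90601 - 90600 = 1, so (x, y) = (301, 10) solves the equation, and by the theorem it is the least positive solution.

(x, y) = (301, 10)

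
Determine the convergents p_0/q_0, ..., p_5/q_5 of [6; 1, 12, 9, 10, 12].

6/1, 7/1, 90/13, 817/118, 8260/1193, 99937/14434

Using the convergent recurrence p_i = a_i*p_{i-1} + p_{i-2}, q_i = a_i*q_{i-1} + q_{i-2} with p_{-2}=0, p_{-1}=1, q_{-2}=1, q_{-1}=0:
  i=0: a_0=6, p_0 = 6*1 + 0 = 6, q_0 = 6*0 + 1 = 1.
  i=1: a_1=1, p_1 = 1*6 + 1 = 7, q_1 = 1*1 + 0 = 1.
  i=2: a_2=12, p_2 = 12*7 + 6 = 90, q_2 = 12*1 + 1 = 13.
  i=3: a_3=9, p_3 = 9*90 + 7 = 817, q_3 = 9*13 + 1 = 118.
  i=4: a_4=10, p_4 = 10*817 + 90 = 8260, q_4 = 10*118 + 13 = 1193.
  i=5: a_5=12, p_5 = 12*8260 + 817 = 99937, q_5 = 12*1193 + 118 = 14434.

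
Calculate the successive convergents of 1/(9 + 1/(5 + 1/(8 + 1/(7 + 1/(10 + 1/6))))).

0/1, 1/9, 5/46, 41/377, 292/2685, 2961/27227, 18058/166047

Using the convergent recurrence p_i = a_i*p_{i-1} + p_{i-2}, q_i = a_i*q_{i-1} + q_{i-2} with p_{-2}=0, p_{-1}=1, q_{-2}=1, q_{-1}=0:
  i=0: a_0=0, p_0 = 0*1 + 0 = 0, q_0 = 0*0 + 1 = 1.
  i=1: a_1=9, p_1 = 9*0 + 1 = 1, q_1 = 9*1 + 0 = 9.
  i=2: a_2=5, p_2 = 5*1 + 0 = 5, q_2 = 5*9 + 1 = 46.
  i=3: a_3=8, p_3 = 8*5 + 1 = 41, q_3 = 8*46 + 9 = 377.
  i=4: a_4=7, p_4 = 7*41 + 5 = 292, q_4 = 7*377 + 46 = 2685.
  i=5: a_5=10, p_5 = 10*292 + 41 = 2961, q_5 = 10*2685 + 377 = 27227.
  i=6: a_6=6, p_6 = 6*2961 + 292 = 18058, q_6 = 6*27227 + 2685 = 166047.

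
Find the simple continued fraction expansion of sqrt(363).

Write x_i = (sqrt(363) + m_i)/d_i with (m_0, d_0) = (0, 1). a_0 = floor(sqrt(363)) = 19, since 19^2 = 361 <= 363 < 400 = 20^2.
Iterate m_{i+1} = d_i*a_i - m_i, d_{i+1} = (363 - m_{i+1}^2)/d_i, a_{i+1} = floor((a_0 + m_{i+1})/d_{i+1}):
  m_1 = 1*19 - 0 = 19, d_1 = (363 - 19^2)/1 = 2/1 = 2, a_1 = floor((19 + 19)/2) = 19.
  m_2 = 2*19 - 19 = 19, d_2 = (363 - 19^2)/2 = 2/2 = 1, a_2 = floor((19 + 19)/1) = 38.
  m_3 = 1*38 - 19 = 19, d_3 = (363 - 19^2)/1 = 2/1 = 2: (m_3, d_3) = (m_1, d_1) = (19, 2), so from here the quotients repeat a_1, a_2; the period length is 2.
Hence the expansion of sqrt(363) is a_0 = 19 followed by the repeating block 19, 38 (period 2).

[19; (19, 38)]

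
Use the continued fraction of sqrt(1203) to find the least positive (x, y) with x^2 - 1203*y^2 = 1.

First expand sqrt(1203) as a continued fraction. With x_i = (sqrt(1203) + m_i)/d_i and (m_0, d_0) = (0, 1): a_0 = floor(sqrt(1203)) = 34, since 34^2 = 1156 <= 1203 < 1225 = 35^2.
Iterate m_{i+1} = d_i*a_i - m_i, d_{i+1} = (1203 - m_{i+1}^2)/d_i, a_{i+1} = floor((a_0 + m_{i+1})/d_{i+1}):
  m_1 = 1*34 - 0 = 34, d_1 = (1203 - 34^2)/1 = 47/1 = 47, a_1 = floor((34 + 34)/47) = 1.
  m_2 = 47*1 - 34 = 13, d_2 = (1203 - 13^2)/47 = 1034/47 = 22, a_2 = floor((34 + 13)/22) = 2.
  m_3 = 22*2 - 13 = 31, d_3 = (1203 - 31^2)/22 = 242/22 = 11, a_3 = floor((34 + 31)/11) = 5.
  m_4 = 11*5 - 31 = 24, d_4 = (1203 - 24^2)/11 = 627/11 = 57, a_4 = floor((34 + 24)/57) = 1.
  m_5 = 57*1 - 24 = 33, d_5 = (1203 - 33^2)/57 = 114/57 = 2, a_5 = floor((34 + 33)/2) = 33.
  m_6 = 2*33 - 33 = 33, d_6 = (1203 - 33^2)/2 = 114/2 = 57, a_6 = floor((34 + 33)/57) = 1.
  m_7 = 57*1 - 33 = 24, d_7 = (1203 - 24^2)/57 = 627/57 = 11, a_7 = floor((34 + 24)/11) = 5.
  m_8 = 11*5 - 24 = 31, d_8 = (1203 - 31^2)/11 = 242/11 = 22, a_8 = floor((34 + 31)/22) = 2.
  m_9 = 22*2 - 31 = 13, d_9 = (1203 - 13^2)/22 = 1034/22 = 47, a_9 = floor((34 + 13)/47) = 1.
  m_10 = 47*1 - 13 = 34, d_10 = (1203 - 34^2)/47 = 47/47 = 1, a_10 = floor((34 + 34)/1) = 68.
  m_11 = 1*68 - 34 = 34, d_11 = (1203 - 34^2)/1 = 47/1 = 47: (m_11, d_11) = (m_1, d_1) = (34, 47), so from here the quotients repeat a_1, ..., a_10; the period length is 10.
So sqrt(1203) = [34; (1, 2, 5, 1, 33, 1, 5, 2, 1, 68)] with period length k = 10.
k is even, so the fundamental solution of x^2 - 1203y^2 = 1 is (p_{k-1}, q_{k-1}) = (p_9, q_9); compute convergents through index 9.
Convergents (p_i = a_i*p_{i-1} + p_{i-2}, q_i = a_i*q_{i-1} + q_{i-2} with p_{-2}=0, p_{-1}=1, q_{-2}=1, q_{-1}=0):
  i=0: a_0=34, p_0 = 34*1 + 0 = 34, q_0 = 34*0 + 1 = 1.
  i=1: a_1=1, p_1 = 1*34 + 1 = 35, q_1 = 1*1 + 0 = 1.
  i=2: a_2=2, p_2 = 2*35 + 34 = 104, q_2 = 2*1 + 1 = 3.
  i=3: a_3=5, p_3 = 5*104 + 35 = 555, q_3 = 5*3 + 1 = 16.
  i=4: a_4=1, p_4 = 1*555 + 104 = 659, q_4 = 1*16 + 3 = 19.
  i=5: a_5=33, p_5 = 33*659 + 555 = 22302, q_5 = 33*19 + 16 = 643.
  i=6: a_6=1, p_6 = 1*22302 + 659 = 22961, q_6 = 1*643 + 19 = 662.
  i=7: a_7=5, p_7 = 5*22961 + 22302 = 137107, q_7 = 5*662 + 643 = 3953.
  i=8: a_8=2, p_8 = 2*137107 + 22961 = 297175, q_8 = 2*3953 + 662 = 8568.
  i=9: a_9=1, p_9 = 1*297175 + 137107 = 434282, q_9 = 1*8568 + 3953 = 12521.
Check: 434282^2 - 1203*12521^2 = 188600855524 - 188600855523 = 1, so (x, y) = (434282, 12521) solves the equation, and by the theorem it is the least positive solution.

(x, y) = (434282, 12521)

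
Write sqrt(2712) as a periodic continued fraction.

[52; (13, 104)]

Write x_i = (sqrt(2712) + m_i)/d_i with (m_0, d_0) = (0, 1). a_0 = floor(sqrt(2712)) = 52, since 52^2 = 2704 <= 2712 < 2809 = 53^2.
Iterate m_{i+1} = d_i*a_i - m_i, d_{i+1} = (2712 - m_{i+1}^2)/d_i, a_{i+1} = floor((a_0 + m_{i+1})/d_{i+1}):
  m_1 = 1*52 - 0 = 52, d_1 = (2712 - 52^2)/1 = 8/1 = 8, a_1 = floor((52 + 52)/8) = 13.
  m_2 = 8*13 - 52 = 52, d_2 = (2712 - 52^2)/8 = 8/8 = 1, a_2 = floor((52 + 52)/1) = 104.
  m_3 = 1*104 - 52 = 52, d_3 = (2712 - 52^2)/1 = 8/1 = 8: (m_3, d_3) = (m_1, d_1) = (52, 8), so from here the quotients repeat a_1, a_2; the period length is 2.
Hence the expansion of sqrt(2712) is a_0 = 52 followed by the repeating block 13, 104 (period 2).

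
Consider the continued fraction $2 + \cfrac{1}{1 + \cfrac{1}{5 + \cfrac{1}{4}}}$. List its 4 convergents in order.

2/1, 3/1, 17/6, 71/25

Using the convergent recurrence p_i = a_i*p_{i-1} + p_{i-2}, q_i = a_i*q_{i-1} + q_{i-2} with p_{-2}=0, p_{-1}=1, q_{-2}=1, q_{-1}=0:
  i=0: a_0=2, p_0 = 2*1 + 0 = 2, q_0 = 2*0 + 1 = 1.
  i=1: a_1=1, p_1 = 1*2 + 1 = 3, q_1 = 1*1 + 0 = 1.
  i=2: a_2=5, p_2 = 5*3 + 2 = 17, q_2 = 5*1 + 1 = 6.
  i=3: a_3=4, p_3 = 4*17 + 3 = 71, q_3 = 4*6 + 1 = 25.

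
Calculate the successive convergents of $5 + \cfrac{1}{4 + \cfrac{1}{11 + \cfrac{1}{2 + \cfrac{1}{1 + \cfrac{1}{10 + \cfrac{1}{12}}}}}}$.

Using the convergent recurrence p_i = a_i*p_{i-1} + p_{i-2}, q_i = a_i*q_{i-1} + q_{i-2} with p_{-2}=0, p_{-1}=1, q_{-2}=1, q_{-1}=0:
  i=0: a_0=5, p_0 = 5*1 + 0 = 5, q_0 = 5*0 + 1 = 1.
  i=1: a_1=4, p_1 = 4*5 + 1 = 21, q_1 = 4*1 + 0 = 4.
  i=2: a_2=11, p_2 = 11*21 + 5 = 236, q_2 = 11*4 + 1 = 45.
  i=3: a_3=2, p_3 = 2*236 + 21 = 493, q_3 = 2*45 + 4 = 94.
  i=4: a_4=1, p_4 = 1*493 + 236 = 729, q_4 = 1*94 + 45 = 139.
  i=5: a_5=10, p_5 = 10*729 + 493 = 7783, q_5 = 10*139 + 94 = 1484.
  i=6: a_6=12, p_6 = 12*7783 + 729 = 94125, q_6 = 12*1484 + 139 = 17947.

5/1, 21/4, 236/45, 493/94, 729/139, 7783/1484, 94125/17947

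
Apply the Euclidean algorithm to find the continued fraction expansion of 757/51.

[14; 1, 5, 2, 1, 2]

Run the Euclidean algorithm on 757 and 51; the successive quotients are the partial quotients a_0, a_1, ... (each step inverts the fractional part left over by the previous one):
  757 = 14*51 + 43, so a_0 = 14.
  51 = 1*43 + 8, so a_1 = 1.
  43 = 5*8 + 3, so a_2 = 5.
  8 = 2*3 + 2, so a_3 = 2.
  3 = 1*2 + 1, so a_4 = 1.
  2 = 2*1 + 0, so a_5 = 2.
The remainder reaches 0 after 6 divisions, so the expansion has 6 partial quotients, read off in order.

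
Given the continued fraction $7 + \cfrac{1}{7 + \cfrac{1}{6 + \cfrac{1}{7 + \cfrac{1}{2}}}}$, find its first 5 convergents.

7/1, 50/7, 307/43, 2199/308, 4705/659

Using the convergent recurrence p_i = a_i*p_{i-1} + p_{i-2}, q_i = a_i*q_{i-1} + q_{i-2} with p_{-2}=0, p_{-1}=1, q_{-2}=1, q_{-1}=0:
  i=0: a_0=7, p_0 = 7*1 + 0 = 7, q_0 = 7*0 + 1 = 1.
  i=1: a_1=7, p_1 = 7*7 + 1 = 50, q_1 = 7*1 + 0 = 7.
  i=2: a_2=6, p_2 = 6*50 + 7 = 307, q_2 = 6*7 + 1 = 43.
  i=3: a_3=7, p_3 = 7*307 + 50 = 2199, q_3 = 7*43 + 7 = 308.
  i=4: a_4=2, p_4 = 2*2199 + 307 = 4705, q_4 = 2*308 + 43 = 659.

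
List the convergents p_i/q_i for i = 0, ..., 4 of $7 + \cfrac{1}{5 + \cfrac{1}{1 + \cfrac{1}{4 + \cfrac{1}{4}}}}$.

Using the convergent recurrence p_i = a_i*p_{i-1} + p_{i-2}, q_i = a_i*q_{i-1} + q_{i-2} with p_{-2}=0, p_{-1}=1, q_{-2}=1, q_{-1}=0:
  i=0: a_0=7, p_0 = 7*1 + 0 = 7, q_0 = 7*0 + 1 = 1.
  i=1: a_1=5, p_1 = 5*7 + 1 = 36, q_1 = 5*1 + 0 = 5.
  i=2: a_2=1, p_2 = 1*36 + 7 = 43, q_2 = 1*5 + 1 = 6.
  i=3: a_3=4, p_3 = 4*43 + 36 = 208, q_3 = 4*6 + 5 = 29.
  i=4: a_4=4, p_4 = 4*208 + 43 = 875, q_4 = 4*29 + 6 = 122.

7/1, 36/5, 43/6, 208/29, 875/122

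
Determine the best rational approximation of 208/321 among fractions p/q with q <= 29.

Expand x = 208/321 as a continued fraction with the Euclidean algorithm:
  208 = 0*321 + 208, so a_0 = 0.
  321 = 1*208 + 113, so a_1 = 1.
  208 = 1*113 + 95, so a_2 = 1.
  113 = 1*95 + 18, so a_3 = 1.
  95 = 5*18 + 5, so a_4 = 5.
  18 = 3*5 + 3, so a_5 = 3.
  5 = 1*3 + 2, so a_6 = 1.
  3 = 1*2 + 1, so a_7 = 1.
  2 = 2*1 + 0, so a_8 = 2.
so x = [0; 1, 1, 1, 5, 3, 1, 1, 2].
Convergents (p_i = a_i*p_{i-1} + p_{i-2}, q_i = a_i*q_{i-1} + q_{i-2} with p_{-2}=0, p_{-1}=1, q_{-2}=1, q_{-1}=0), until the denominator exceeds 29:
  i=0: a_0=0, p_0 = 0*1 + 0 = 0, q_0 = 0*0 + 1 = 1.
  i=1: a_1=1, p_1 = 1*0 + 1 = 1, q_1 = 1*1 + 0 = 1.
  i=2: a_2=1, p_2 = 1*1 + 0 = 1, q_2 = 1*1 + 1 = 2.
  i=3: a_3=1, p_3 = 1*1 + 1 = 2, q_3 = 1*2 + 1 = 3.
  i=4: a_4=5, p_4 = 5*2 + 1 = 11, q_4 = 5*3 + 2 = 17.
  i=5: a_5=3, p_5 = 3*11 + 2 = 35, q_5 = 3*17 + 3 = 54.
q_5 = 54 > 29, so the last convergent with denominator <= 29 is p_4/q_4 = 11/17.
The closest fraction with denominator <= 29 is either p_4/q_4 or the intermediate fraction (k*p_4 + p_3)/(k*q_4 + q_3) with the largest k >= 1 whose denominator stays <= 29; these approach x as k grows, and every other convergent or intermediate fraction in range is farther away.
Largest k: floor((29 - q_3)/q_4) = floor((29 - 3)/17) = 1.
That gives (1*11 + 2)/(1*17 + 3) = 13/20.
Compare the errors: |x - 11/17| = |208*17 - 11*321|/(321*17) = 5/5457, and |x - 13/20| = |208*20 - 13*321|/(321*20) = 13/6420.
Cross-multiplying, 5*6420 = 32100 < 70941 = 13*5457, so 5/5457 is smaller: the convergent 11/17 is closer to x than 13/20.

11/17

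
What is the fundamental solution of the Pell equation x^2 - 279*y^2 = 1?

(x, y) = (1520, 91)

First expand sqrt(279) as a continued fraction. With x_i = (sqrt(279) + m_i)/d_i and (m_0, d_0) = (0, 1): a_0 = floor(sqrt(279)) = 16, since 16^2 = 256 <= 279 < 289 = 17^2.
Iterate m_{i+1} = d_i*a_i - m_i, d_{i+1} = (279 - m_{i+1}^2)/d_i, a_{i+1} = floor((a_0 + m_{i+1})/d_{i+1}):
  m_1 = 1*16 - 0 = 16, d_1 = (279 - 16^2)/1 = 23/1 = 23, a_1 = floor((16 + 16)/23) = 1.
  m_2 = 23*1 - 16 = 7, d_2 = (279 - 7^2)/23 = 230/23 = 10, a_2 = floor((16 + 7)/10) = 2.
  m_3 = 10*2 - 7 = 13, d_3 = (279 - 13^2)/10 = 110/10 = 11, a_3 = floor((16 + 13)/11) = 2.
  m_4 = 11*2 - 13 = 9, d_4 = (279 - 9^2)/11 = 198/11 = 18, a_4 = floor((16 + 9)/18) = 1.
  m_5 = 18*1 - 9 = 9, d_5 = (279 - 9^2)/18 = 198/18 = 11, a_5 = floor((16 + 9)/11) = 2.
  m_6 = 11*2 - 9 = 13, d_6 = (279 - 13^2)/11 = 110/11 = 10, a_6 = floor((16 + 13)/10) = 2.
  m_7 = 10*2 - 13 = 7, d_7 = (279 - 7^2)/10 = 230/10 = 23, a_7 = floor((16 + 7)/23) = 1.
  m_8 = 23*1 - 7 = 16, d_8 = (279 - 16^2)/23 = 23/23 = 1, a_8 = floor((16 + 16)/1) = 32.
  m_9 = 1*32 - 16 = 16, d_9 = (279 - 16^2)/1 = 23/1 = 23: (m_9, d_9) = (m_1, d_1) = (16, 23), so from here the quotients repeat a_1, ..., a_8; the period length is 8.
So sqrt(279) = [16; (1, 2, 2, 1, 2, 2, 1, 32)] with period length k = 8.
k is even, so the fundamental solution of x^2 - 279y^2 = 1 is (p_{k-1}, q_{k-1}) = (p_7, q_7); compute convergents through index 7.
Convergents (p_i = a_i*p_{i-1} + p_{i-2}, q_i = a_i*q_{i-1} + q_{i-2} with p_{-2}=0, p_{-1}=1, q_{-2}=1, q_{-1}=0):
  i=0: a_0=16, p_0 = 16*1 + 0 = 16, q_0 = 16*0 + 1 = 1.
  i=1: a_1=1, p_1 = 1*16 + 1 = 17, q_1 = 1*1 + 0 = 1.
  i=2: a_2=2, p_2 = 2*17 + 16 = 50, q_2 = 2*1 + 1 = 3.
  i=3: a_3=2, p_3 = 2*50 + 17 = 117, q_3 = 2*3 + 1 = 7.
  i=4: a_4=1, p_4 = 1*117 + 50 = 167, q_4 = 1*7 + 3 = 10.
  i=5: a_5=2, p_5 = 2*167 + 117 = 451, q_5 = 2*10 + 7 = 27.
  i=6: a_6=2, p_6 = 2*451 + 167 = 1069, q_6 = 2*27 + 10 = 64.
  i=7: a_7=1, p_7 = 1*1069 + 451 = 1520, q_7 = 1*64 + 27 = 91.
Check: 1520^2 - 279*91^2 = 2310400 - 2310399 = 1, so (x, y) = (1520, 91) solves the equation, and by the theorem it is the least positive solution.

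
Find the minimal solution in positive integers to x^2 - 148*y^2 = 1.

(x, y) = (73, 6)

First expand sqrt(148) as a continued fraction. With x_i = (sqrt(148) + m_i)/d_i and (m_0, d_0) = (0, 1): a_0 = floor(sqrt(148)) = 12, since 12^2 = 144 <= 148 < 169 = 13^2.
Iterate m_{i+1} = d_i*a_i - m_i, d_{i+1} = (148 - m_{i+1}^2)/d_i, a_{i+1} = floor((a_0 + m_{i+1})/d_{i+1}):
  m_1 = 1*12 - 0 = 12, d_1 = (148 - 12^2)/1 = 4/1 = 4, a_1 = floor((12 + 12)/4) = 6.
  m_2 = 4*6 - 12 = 12, d_2 = (148 - 12^2)/4 = 4/4 = 1, a_2 = floor((12 + 12)/1) = 24.
  m_3 = 1*24 - 12 = 12, d_3 = (148 - 12^2)/1 = 4/1 = 4: (m_3, d_3) = (m_1, d_1) = (12, 4), so from here the quotients repeat a_1, a_2; the period length is 2.
So sqrt(148) = [12; (6, 24)] with period length k = 2.
k is even, so the fundamental solution of x^2 - 148y^2 = 1 is (p_{k-1}, q_{k-1}) = (p_1, q_1); compute convergents through index 1.
Convergents (p_i = a_i*p_{i-1} + p_{i-2}, q_i = a_i*q_{i-1} + q_{i-2} with p_{-2}=0, p_{-1}=1, q_{-2}=1, q_{-1}=0):
  i=0: a_0=12, p_0 = 12*1 + 0 = 12, q_0 = 12*0 + 1 = 1.
  i=1: a_1=6, p_1 = 6*12 + 1 = 73, q_1 = 6*1 + 0 = 6.
Check: 73^2 - 148*6^2 = 5329 - 5328 = 1, so (x, y) = (73, 6) solves the equation, and by the theorem it is the least positive solution.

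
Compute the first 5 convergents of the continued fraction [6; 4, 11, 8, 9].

6/1, 25/4, 281/45, 2273/364, 20738/3321

Using the convergent recurrence p_i = a_i*p_{i-1} + p_{i-2}, q_i = a_i*q_{i-1} + q_{i-2} with p_{-2}=0, p_{-1}=1, q_{-2}=1, q_{-1}=0:
  i=0: a_0=6, p_0 = 6*1 + 0 = 6, q_0 = 6*0 + 1 = 1.
  i=1: a_1=4, p_1 = 4*6 + 1 = 25, q_1 = 4*1 + 0 = 4.
  i=2: a_2=11, p_2 = 11*25 + 6 = 281, q_2 = 11*4 + 1 = 45.
  i=3: a_3=8, p_3 = 8*281 + 25 = 2273, q_3 = 8*45 + 4 = 364.
  i=4: a_4=9, p_4 = 9*2273 + 281 = 20738, q_4 = 9*364 + 45 = 3321.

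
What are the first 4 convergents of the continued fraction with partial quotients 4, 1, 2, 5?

4/1, 5/1, 14/3, 75/16

Using the convergent recurrence p_i = a_i*p_{i-1} + p_{i-2}, q_i = a_i*q_{i-1} + q_{i-2} with p_{-2}=0, p_{-1}=1, q_{-2}=1, q_{-1}=0:
  i=0: a_0=4, p_0 = 4*1 + 0 = 4, q_0 = 4*0 + 1 = 1.
  i=1: a_1=1, p_1 = 1*4 + 1 = 5, q_1 = 1*1 + 0 = 1.
  i=2: a_2=2, p_2 = 2*5 + 4 = 14, q_2 = 2*1 + 1 = 3.
  i=3: a_3=5, p_3 = 5*14 + 5 = 75, q_3 = 5*3 + 1 = 16.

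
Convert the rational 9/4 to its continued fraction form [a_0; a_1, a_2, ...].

[2; 4]

Run the Euclidean algorithm on 9 and 4; the successive quotients are the partial quotients a_0, a_1, ... (each step inverts the fractional part left over by the previous one):
  9 = 2*4 + 1, so a_0 = 2.
  4 = 4*1 + 0, so a_1 = 4.
The remainder reaches 0 after 2 divisions, so the expansion has 2 partial quotients, read off in order.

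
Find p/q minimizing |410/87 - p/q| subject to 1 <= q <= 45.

212/45

Expand x = 410/87 as a continued fraction with the Euclidean algorithm:
  410 = 4*87 + 62, so a_0 = 4.
  87 = 1*62 + 25, so a_1 = 1.
  62 = 2*25 + 12, so a_2 = 2.
  25 = 2*12 + 1, so a_3 = 2.
  12 = 12*1 + 0, so a_4 = 12.
so x = [4; 1, 2, 2, 12].
Convergents (p_i = a_i*p_{i-1} + p_{i-2}, q_i = a_i*q_{i-1} + q_{i-2} with p_{-2}=0, p_{-1}=1, q_{-2}=1, q_{-1}=0), until the denominator exceeds 45:
  i=0: a_0=4, p_0 = 4*1 + 0 = 4, q_0 = 4*0 + 1 = 1.
  i=1: a_1=1, p_1 = 1*4 + 1 = 5, q_1 = 1*1 + 0 = 1.
  i=2: a_2=2, p_2 = 2*5 + 4 = 14, q_2 = 2*1 + 1 = 3.
  i=3: a_3=2, p_3 = 2*14 + 5 = 33, q_3 = 2*3 + 1 = 7.
  i=4: a_4=12, p_4 = 12*33 + 14 = 410, q_4 = 12*7 + 3 = 87.
q_4 = 87 > 45, so the last convergent with denominator <= 45 is p_3/q_3 = 33/7.
The closest fraction with denominator <= 45 is either p_3/q_3 or the intermediate fraction (k*p_3 + p_2)/(k*q_3 + q_2) with the largest k >= 1 whose denominator stays <= 45; these approach x as k grows, and every other convergent or intermediate fraction in range is farther away.
Largest k: floor((45 - q_2)/q_3) = floor((45 - 3)/7) = 6.
That gives (6*33 + 14)/(6*7 + 3) = 212/45.
Compare the errors: |x - 33/7| = |410*7 - 33*87|/(87*7) = 1/609, and |x - 212/45| = |410*45 - 212*87|/(87*45) = 6/3915.
Cross-multiplying, 6*609 = 3654 < 3915 = 1*3915, so 6/3915 is smaller: the intermediate fraction 212/45 is closer to x than 33/7.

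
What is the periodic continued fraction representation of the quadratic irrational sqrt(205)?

[14; (3, 6, 1, 4, 1, 6, 3, 28)]

Write x_i = (sqrt(205) + m_i)/d_i with (m_0, d_0) = (0, 1). a_0 = floor(sqrt(205)) = 14, since 14^2 = 196 <= 205 < 225 = 15^2.
Iterate m_{i+1} = d_i*a_i - m_i, d_{i+1} = (205 - m_{i+1}^2)/d_i, a_{i+1} = floor((a_0 + m_{i+1})/d_{i+1}):
  m_1 = 1*14 - 0 = 14, d_1 = (205 - 14^2)/1 = 9/1 = 9, a_1 = floor((14 + 14)/9) = 3.
  m_2 = 9*3 - 14 = 13, d_2 = (205 - 13^2)/9 = 36/9 = 4, a_2 = floor((14 + 13)/4) = 6.
  m_3 = 4*6 - 13 = 11, d_3 = (205 - 11^2)/4 = 84/4 = 21, a_3 = floor((14 + 11)/21) = 1.
  m_4 = 21*1 - 11 = 10, d_4 = (205 - 10^2)/21 = 105/21 = 5, a_4 = floor((14 + 10)/5) = 4.
  m_5 = 5*4 - 10 = 10, d_5 = (205 - 10^2)/5 = 105/5 = 21, a_5 = floor((14 + 10)/21) = 1.
  m_6 = 21*1 - 10 = 11, d_6 = (205 - 11^2)/21 = 84/21 = 4, a_6 = floor((14 + 11)/4) = 6.
  m_7 = 4*6 - 11 = 13, d_7 = (205 - 13^2)/4 = 36/4 = 9, a_7 = floor((14 + 13)/9) = 3.
  m_8 = 9*3 - 13 = 14, d_8 = (205 - 14^2)/9 = 9/9 = 1, a_8 = floor((14 + 14)/1) = 28.
  m_9 = 1*28 - 14 = 14, d_9 = (205 - 14^2)/1 = 9/1 = 9: (m_9, d_9) = (m_1, d_1) = (14, 9), so from here the quotients repeat a_1, ..., a_8; the period length is 8.
Hence the expansion of sqrt(205) is a_0 = 14 followed by the repeating block 3, 6, 1, 4, 1, 6, 3, 28 (period 8).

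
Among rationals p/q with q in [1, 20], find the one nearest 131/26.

Expand x = 131/26 as a continued fraction with the Euclidean algorithm:
  131 = 5*26 + 1, so a_0 = 5.
  26 = 26*1 + 0, so a_1 = 26.
so x = [5; 26].
Convergents (p_i = a_i*p_{i-1} + p_{i-2}, q_i = a_i*q_{i-1} + q_{i-2} with p_{-2}=0, p_{-1}=1, q_{-2}=1, q_{-1}=0), until the denominator exceeds 20:
  i=0: a_0=5, p_0 = 5*1 + 0 = 5, q_0 = 5*0 + 1 = 1.
  i=1: a_1=26, p_1 = 26*5 + 1 = 131, q_1 = 26*1 + 0 = 26.
q_1 = 26 > 20, so the last convergent with denominator <= 20 is p_0/q_0 = 5/1.
The closest fraction with denominator <= 20 is either p_0/q_0 or the intermediate fraction (k*p_0 + p_{-1})/(k*q_0 + q_{-1}) with the largest k >= 1 whose denominator stays <= 20; these approach x as k grows, and every other convergent or intermediate fraction in range is farther away.
Largest k: floor((20 - q_{-1})/q_0) = floor((20 - 0)/1) = 20 (using the seeds p_{-1} = 1, q_{-1} = 0).
That gives (20*5 + 1)/(20*1 + 0) = 101/20.
Compare the errors: |x - 5/1| = |131*1 - 5*26|/(26*1) = 1/26, and |x - 101/20| = |131*20 - 101*26|/(26*20) = 6/520.
Cross-multiplying, 6*26 = 156 < 520 = 1*520, so 6/520 is smaller: the intermediate fraction 101/20 is closer to x than 5/1.

101/20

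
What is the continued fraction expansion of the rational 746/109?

Run the Euclidean algorithm on 746 and 109; the successive quotients are the partial quotients a_0, a_1, ... (each step inverts the fractional part left over by the previous one):
  746 = 6*109 + 92, so a_0 = 6.
  109 = 1*92 + 17, so a_1 = 1.
  92 = 5*17 + 7, so a_2 = 5.
  17 = 2*7 + 3, so a_3 = 2.
  7 = 2*3 + 1, so a_4 = 2.
  3 = 3*1 + 0, so a_5 = 3.
The remainder reaches 0 after 6 divisions, so the expansion has 6 partial quotients, read off in order.

[6; 1, 5, 2, 2, 3]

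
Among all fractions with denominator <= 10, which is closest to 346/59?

41/7

Expand x = 346/59 as a continued fraction with the Euclidean algorithm:
  346 = 5*59 + 51, so a_0 = 5.
  59 = 1*51 + 8, so a_1 = 1.
  51 = 6*8 + 3, so a_2 = 6.
  8 = 2*3 + 2, so a_3 = 2.
  3 = 1*2 + 1, so a_4 = 1.
  2 = 2*1 + 0, so a_5 = 2.
so x = [5; 1, 6, 2, 1, 2].
Convergents (p_i = a_i*p_{i-1} + p_{i-2}, q_i = a_i*q_{i-1} + q_{i-2} with p_{-2}=0, p_{-1}=1, q_{-2}=1, q_{-1}=0), until the denominator exceeds 10:
  i=0: a_0=5, p_0 = 5*1 + 0 = 5, q_0 = 5*0 + 1 = 1.
  i=1: a_1=1, p_1 = 1*5 + 1 = 6, q_1 = 1*1 + 0 = 1.
  i=2: a_2=6, p_2 = 6*6 + 5 = 41, q_2 = 6*1 + 1 = 7.
  i=3: a_3=2, p_3 = 2*41 + 6 = 88, q_3 = 2*7 + 1 = 15.
q_3 = 15 > 10, so the last convergent with denominator <= 10 is p_2/q_2 = 41/7.
The closest fraction with denominator <= 10 is either p_2/q_2 or the intermediate fraction (k*p_2 + p_1)/(k*q_2 + q_1) with the largest k >= 1 whose denominator stays <= 10; these approach x as k grows, and every other convergent or intermediate fraction in range is farther away.
Largest k: floor((10 - q_1)/q_2) = floor((10 - 1)/7) = 1.
That gives (1*41 + 6)/(1*7 + 1) = 47/8.
Compare the errors: |x - 41/7| = |346*7 - 41*59|/(59*7) = 3/413, and |x - 47/8| = |346*8 - 47*59|/(59*8) = 5/472.
Cross-multiplying, 3*472 = 1416 < 2065 = 5*413, so 3/413 is smaller: the convergent 41/7 is closer to x than 47/8.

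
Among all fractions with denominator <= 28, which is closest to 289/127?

41/18

Expand x = 289/127 as a continued fraction with the Euclidean algorithm:
  289 = 2*127 + 35, so a_0 = 2.
  127 = 3*35 + 22, so a_1 = 3.
  35 = 1*22 + 13, so a_2 = 1.
  22 = 1*13 + 9, so a_3 = 1.
  13 = 1*9 + 4, so a_4 = 1.
  9 = 2*4 + 1, so a_5 = 2.
  4 = 4*1 + 0, so a_6 = 4.
so x = [2; 3, 1, 1, 1, 2, 4].
Convergents (p_i = a_i*p_{i-1} + p_{i-2}, q_i = a_i*q_{i-1} + q_{i-2} with p_{-2}=0, p_{-1}=1, q_{-2}=1, q_{-1}=0), until the denominator exceeds 28:
  i=0: a_0=2, p_0 = 2*1 + 0 = 2, q_0 = 2*0 + 1 = 1.
  i=1: a_1=3, p_1 = 3*2 + 1 = 7, q_1 = 3*1 + 0 = 3.
  i=2: a_2=1, p_2 = 1*7 + 2 = 9, q_2 = 1*3 + 1 = 4.
  i=3: a_3=1, p_3 = 1*9 + 7 = 16, q_3 = 1*4 + 3 = 7.
  i=4: a_4=1, p_4 = 1*16 + 9 = 25, q_4 = 1*7 + 4 = 11.
  i=5: a_5=2, p_5 = 2*25 + 16 = 66, q_5 = 2*11 + 7 = 29.
q_5 = 29 > 28, so the last convergent with denominator <= 28 is p_4/q_4 = 25/11.
The closest fraction with denominator <= 28 is either p_4/q_4 or the intermediate fraction (k*p_4 + p_3)/(k*q_4 + q_3) with the largest k >= 1 whose denominator stays <= 28; these approach x as k grows, and every other convergent or intermediate fraction in range is farther away.
Largest k: floor((28 - q_3)/q_4) = floor((28 - 7)/11) = 1.
That gives (1*25 + 16)/(1*11 + 7) = 41/18.
Compare the errors: |x - 25/11| = |289*11 - 25*127|/(127*11) = 4/1397, and |x - 41/18| = |289*18 - 41*127|/(127*18) = 5/2286.
Cross-multiplying, 5*1397 = 6985 < 9144 = 4*2286, so 5/2286 is smaller: the intermediate fraction 41/18 is closer to x than 25/11.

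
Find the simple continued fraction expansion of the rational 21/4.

[5; 4]

Run the Euclidean algorithm on 21 and 4; the successive quotients are the partial quotients a_0, a_1, ... (each step inverts the fractional part left over by the previous one):
  21 = 5*4 + 1, so a_0 = 5.
  4 = 4*1 + 0, so a_1 = 4.
The remainder reaches 0 after 2 divisions, so the expansion has 2 partial quotients, read off in order.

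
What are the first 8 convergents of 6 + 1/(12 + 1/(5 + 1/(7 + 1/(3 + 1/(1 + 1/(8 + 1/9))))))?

6/1, 73/12, 371/61, 2670/439, 8381/1378, 11051/1817, 96789/15914, 882152/145043

Using the convergent recurrence p_i = a_i*p_{i-1} + p_{i-2}, q_i = a_i*q_{i-1} + q_{i-2} with p_{-2}=0, p_{-1}=1, q_{-2}=1, q_{-1}=0:
  i=0: a_0=6, p_0 = 6*1 + 0 = 6, q_0 = 6*0 + 1 = 1.
  i=1: a_1=12, p_1 = 12*6 + 1 = 73, q_1 = 12*1 + 0 = 12.
  i=2: a_2=5, p_2 = 5*73 + 6 = 371, q_2 = 5*12 + 1 = 61.
  i=3: a_3=7, p_3 = 7*371 + 73 = 2670, q_3 = 7*61 + 12 = 439.
  i=4: a_4=3, p_4 = 3*2670 + 371 = 8381, q_4 = 3*439 + 61 = 1378.
  i=5: a_5=1, p_5 = 1*8381 + 2670 = 11051, q_5 = 1*1378 + 439 = 1817.
  i=6: a_6=8, p_6 = 8*11051 + 8381 = 96789, q_6 = 8*1817 + 1378 = 15914.
  i=7: a_7=9, p_7 = 9*96789 + 11051 = 882152, q_7 = 9*15914 + 1817 = 145043.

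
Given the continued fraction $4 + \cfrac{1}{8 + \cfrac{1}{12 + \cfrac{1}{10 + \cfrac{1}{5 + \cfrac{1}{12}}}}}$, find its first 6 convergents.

4/1, 33/8, 400/97, 4033/978, 20565/4987, 250813/60822

Using the convergent recurrence p_i = a_i*p_{i-1} + p_{i-2}, q_i = a_i*q_{i-1} + q_{i-2} with p_{-2}=0, p_{-1}=1, q_{-2}=1, q_{-1}=0:
  i=0: a_0=4, p_0 = 4*1 + 0 = 4, q_0 = 4*0 + 1 = 1.
  i=1: a_1=8, p_1 = 8*4 + 1 = 33, q_1 = 8*1 + 0 = 8.
  i=2: a_2=12, p_2 = 12*33 + 4 = 400, q_2 = 12*8 + 1 = 97.
  i=3: a_3=10, p_3 = 10*400 + 33 = 4033, q_3 = 10*97 + 8 = 978.
  i=4: a_4=5, p_4 = 5*4033 + 400 = 20565, q_4 = 5*978 + 97 = 4987.
  i=5: a_5=12, p_5 = 12*20565 + 4033 = 250813, q_5 = 12*4987 + 978 = 60822.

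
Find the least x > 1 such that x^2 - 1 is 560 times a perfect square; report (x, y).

First expand sqrt(560) as a continued fraction. With x_i = (sqrt(560) + m_i)/d_i and (m_0, d_0) = (0, 1): a_0 = floor(sqrt(560)) = 23, since 23^2 = 529 <= 560 < 576 = 24^2.
Iterate m_{i+1} = d_i*a_i - m_i, d_{i+1} = (560 - m_{i+1}^2)/d_i, a_{i+1} = floor((a_0 + m_{i+1})/d_{i+1}):
  m_1 = 1*23 - 0 = 23, d_1 = (560 - 23^2)/1 = 31/1 = 31, a_1 = floor((23 + 23)/31) = 1.
  m_2 = 31*1 - 23 = 8, d_2 = (560 - 8^2)/31 = 496/31 = 16, a_2 = floor((23 + 8)/16) = 1.
  m_3 = 16*1 - 8 = 8, d_3 = (560 - 8^2)/16 = 496/16 = 31, a_3 = floor((23 + 8)/31) = 1.
  m_4 = 31*1 - 8 = 23, d_4 = (560 - 23^2)/31 = 31/31 = 1, a_4 = floor((23 + 23)/1) = 46.
  m_5 = 1*46 - 23 = 23, d_5 = (560 - 23^2)/1 = 31/1 = 31: (m_5, d_5) = (m_1, d_1) = (23, 31), so from here the quotients repeat a_1, ..., a_4; the period length is 4.
So sqrt(560) = [23; (1, 1, 1, 46)] with period length k = 4.
k is even, so the fundamental solution of x^2 - 560y^2 = 1 is (p_{k-1}, q_{k-1}) = (p_3, q_3); compute convergents through index 3.
Convergents (p_i = a_i*p_{i-1} + p_{i-2}, q_i = a_i*q_{i-1} + q_{i-2} with p_{-2}=0, p_{-1}=1, q_{-2}=1, q_{-1}=0):
  i=0: a_0=23, p_0 = 23*1 + 0 = 23, q_0 = 23*0 + 1 = 1.
  i=1: a_1=1, p_1 = 1*23 + 1 = 24, q_1 = 1*1 + 0 = 1.
  i=2: a_2=1, p_2 = 1*24 + 23 = 47, q_2 = 1*1 + 1 = 2.
  i=3: a_3=1, p_3 = 1*47 + 24 = 71, q_3 = 1*2 + 1 = 3.
Check: 71^2 - 560*3^2 = 5041 - 5040 = 1, so (x, y) = (71, 3) solves the equation, and by the theorem it is the least positive solution.

(x, y) = (71, 3)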